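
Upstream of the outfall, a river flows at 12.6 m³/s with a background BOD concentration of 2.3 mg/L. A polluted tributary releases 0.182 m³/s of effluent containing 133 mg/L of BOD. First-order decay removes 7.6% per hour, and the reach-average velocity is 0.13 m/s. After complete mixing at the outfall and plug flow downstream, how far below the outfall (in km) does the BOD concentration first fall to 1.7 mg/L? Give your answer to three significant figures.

5.30 km

After mixing, C = (12.60·2.300 + 0.1820·133.0) / 12.78 = 53.19/12.78 = 4.161 mg/L.
7.6%/h lost → k = −ln(1 − 0.076) = 0.07904 h⁻¹.
Set 4.161·exp(−k·t) = 1.7 → t = ln(4.161/1.7)/k = 40770 s = 11.32 h.
Distance = v·t = 0.13·40770 = 5300 m = 5.300 km.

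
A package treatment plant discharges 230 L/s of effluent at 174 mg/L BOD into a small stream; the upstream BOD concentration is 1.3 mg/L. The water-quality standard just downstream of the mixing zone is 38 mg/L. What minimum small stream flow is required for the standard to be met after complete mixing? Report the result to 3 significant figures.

Set C_mix = 38: (Q·1.300 + 230.0·174.0) / (Q + 230.0) = 38
→ Q = 230.0·(174.0 − 38)/(38 − 1.300) = 852.3 L/s.

852 L/s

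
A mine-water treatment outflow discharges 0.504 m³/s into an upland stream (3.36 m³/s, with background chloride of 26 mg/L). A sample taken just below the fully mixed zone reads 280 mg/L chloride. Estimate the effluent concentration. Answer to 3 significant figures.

Mass balance: 3.360·26.00 + 0.5040·Cₑ = 3.864·280.0
→ Cₑ = (3.864·280.0 − 3.360·26.00) / 0.5040 = 1973 mg/L.

1970 mg/L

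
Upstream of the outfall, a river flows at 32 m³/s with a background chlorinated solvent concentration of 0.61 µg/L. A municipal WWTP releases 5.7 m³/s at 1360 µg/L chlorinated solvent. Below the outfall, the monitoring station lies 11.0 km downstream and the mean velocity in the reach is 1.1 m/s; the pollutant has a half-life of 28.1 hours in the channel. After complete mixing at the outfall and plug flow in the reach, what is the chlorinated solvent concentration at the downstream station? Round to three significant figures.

Mixed concentration C = ΣQC/ΣQ = (32.00·0.6100 + 5.700·1360) / 37.70 = 7772/37.70 = 206.1 µg/L.
Travel time t = 11.0·1000 / 1.1 = 10000 s = 2.778 h.
Half-life 28.1 h → k = ln 2 / 28.1 = 0.02467 h⁻¹ = 0.5920 d⁻¹.
Decay over the reach: 206.1·exp(−kt) = 206.1·0.9338 = 192.5 µg/L.

192 µg/L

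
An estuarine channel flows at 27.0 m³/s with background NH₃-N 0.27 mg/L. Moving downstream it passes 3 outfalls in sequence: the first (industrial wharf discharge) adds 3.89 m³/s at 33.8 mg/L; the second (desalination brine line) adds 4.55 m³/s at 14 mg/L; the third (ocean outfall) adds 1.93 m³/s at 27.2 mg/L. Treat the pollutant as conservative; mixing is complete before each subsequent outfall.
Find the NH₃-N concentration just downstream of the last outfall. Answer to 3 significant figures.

Outfall 1: combined Q = 30.89 m³/s; C = (27.00·0.2700 + 3.890·33.80)/30.89 = 4.492 mg/L.
Outfall 2: combined Q = 35.44 m³/s; C = (30.89·4.492 + 4.550·14.00)/35.44 = 5.713 mg/L.
Outfall 3: combined Q = 37.37 m³/s; C = (35.44·5.713 + 1.930·27.20)/37.37 = 6.823 mg/L.

6.82 mg/L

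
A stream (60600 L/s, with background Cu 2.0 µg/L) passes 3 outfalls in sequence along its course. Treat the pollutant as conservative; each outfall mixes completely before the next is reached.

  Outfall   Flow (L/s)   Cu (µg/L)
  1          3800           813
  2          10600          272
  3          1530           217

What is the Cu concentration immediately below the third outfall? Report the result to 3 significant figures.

84.0 µg/L

Outfall 1: combined Q = 64400 L/s; C = (60600·2.000 + 3800·813.0)/64400 = 49.85 µg/L.
Outfall 2: combined Q = 75000 L/s; C = (64400·49.85 + 10600·272.0)/75000 = 81.25 µg/L.
Outfall 3: combined Q = 76530 L/s; C = (75000·81.25 + 1530·217.0)/76530 = 83.96 µg/L.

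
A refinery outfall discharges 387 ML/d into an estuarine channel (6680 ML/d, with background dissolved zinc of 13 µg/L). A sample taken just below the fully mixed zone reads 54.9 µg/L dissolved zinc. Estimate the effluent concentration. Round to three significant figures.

Mass balance: 6680·13.00 + 387.0·Cₑ = 7067·54.90
→ Cₑ = (7067·54.90 − 6680·13.00) / 387.0 = 778.1 µg/L.

778 µg/L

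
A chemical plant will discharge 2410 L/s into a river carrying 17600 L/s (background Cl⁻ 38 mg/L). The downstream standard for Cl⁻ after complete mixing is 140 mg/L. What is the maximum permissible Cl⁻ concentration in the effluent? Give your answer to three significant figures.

885 mg/L

At the limit, (Qr·Cr + Qe·Cₑ)/(Qr + Qe) = 140:
Cₑ = (20010·140 − 17600·38.00) / 2410 = 884.9 mg/L.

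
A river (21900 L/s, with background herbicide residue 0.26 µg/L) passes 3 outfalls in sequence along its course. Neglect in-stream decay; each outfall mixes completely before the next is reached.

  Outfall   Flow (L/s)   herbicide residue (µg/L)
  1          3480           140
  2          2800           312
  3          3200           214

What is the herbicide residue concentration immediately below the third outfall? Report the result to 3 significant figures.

65.4 µg/L

After outfall 1: Q = 21900 + 3480 = 25380 L/s; C = (21900·0.2600 + 3480·140.0)/25380 = 19.42 µg/L.
After outfall 2: Q = 25380 + 2800 = 28180 L/s; C = (25380·19.42 + 2800·312.0)/28180 = 48.49 µg/L.
After outfall 3: Q = 28180 + 3200 = 31380 L/s; C = (28180·48.49 + 3200·214.0)/31380 = 65.37 µg/L.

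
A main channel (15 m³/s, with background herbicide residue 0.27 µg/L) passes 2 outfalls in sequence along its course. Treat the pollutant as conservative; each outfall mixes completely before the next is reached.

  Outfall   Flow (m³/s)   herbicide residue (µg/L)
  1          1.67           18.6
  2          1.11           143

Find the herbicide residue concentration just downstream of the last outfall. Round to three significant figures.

10.9 µg/L

Below outfall 1: Q → 16.67 m³/s, C = (15.00·0.2700 + 1.670·18.60)/16.67 = 2.106 µg/L.
Below outfall 2: Q → 17.78 m³/s, C = (16.67·2.106 + 1.110·143.0)/17.78 = 10.90 µg/L.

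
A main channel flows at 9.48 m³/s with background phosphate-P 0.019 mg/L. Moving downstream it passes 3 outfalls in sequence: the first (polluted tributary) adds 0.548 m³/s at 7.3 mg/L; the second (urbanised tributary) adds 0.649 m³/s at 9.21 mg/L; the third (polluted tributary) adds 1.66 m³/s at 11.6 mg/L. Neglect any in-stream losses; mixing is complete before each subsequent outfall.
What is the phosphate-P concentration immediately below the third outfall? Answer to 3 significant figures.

2.38 mg/L

After outfall 1: Q = 9.480 + 0.5480 = 10.03 m³/s; C = (9.480·0.01900 + 0.5480·7.300)/10.03 = 0.4169 mg/L.
After outfall 2: Q = 10.03 + 0.6490 = 10.68 m³/s; C = (10.03·0.4169 + 0.6490·9.210)/10.68 = 0.9514 mg/L.
After outfall 3: Q = 10.68 + 1.660 = 12.34 m³/s; C = (10.68·0.9514 + 1.660·11.60)/12.34 = 2.384 mg/L.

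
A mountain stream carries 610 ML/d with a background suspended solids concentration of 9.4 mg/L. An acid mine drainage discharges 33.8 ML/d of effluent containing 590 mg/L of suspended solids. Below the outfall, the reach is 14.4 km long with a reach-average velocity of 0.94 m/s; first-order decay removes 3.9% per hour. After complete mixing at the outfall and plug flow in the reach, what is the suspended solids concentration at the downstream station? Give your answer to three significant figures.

After mixing, C = (610.0·9.400 + 33.80·590.0) / 643.8 = 25680/643.8 = 39.88 mg/L.
Travel time t = 14.4·1000 / 0.94 = 15320 s = 4.255 h.
3.9%/h lost → k = −ln(1 − 0.039) = 0.03978 h⁻¹.
Applying C = C₀e^(−kt): 39.88 × 0.8443 = 33.67 mg/L.

33.7 mg/L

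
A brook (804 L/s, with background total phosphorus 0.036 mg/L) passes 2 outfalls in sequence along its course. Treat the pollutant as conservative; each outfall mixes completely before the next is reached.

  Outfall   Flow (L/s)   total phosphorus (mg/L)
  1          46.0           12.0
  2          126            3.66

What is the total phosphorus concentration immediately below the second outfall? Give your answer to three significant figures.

Outfall 1: combined Q = 850.0 L/s; C = (804.0·0.03600 + 46.00·12.00)/850.0 = 0.6835 mg/L.
Outfall 2: combined Q = 976.0 L/s; C = (850.0·0.6835 + 126.0·3.660)/976.0 = 1.068 mg/L.

1.07 mg/L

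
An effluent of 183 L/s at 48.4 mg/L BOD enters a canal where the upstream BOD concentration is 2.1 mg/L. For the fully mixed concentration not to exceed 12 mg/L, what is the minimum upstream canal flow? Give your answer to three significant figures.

Set C_mix = 12: (Q·2.100 + 183.0·48.40) / (Q + 183.0) = 12
→ Q = 183.0·(48.40 − 12)/(12 − 2.100) = 672.8 L/s.

673 L/s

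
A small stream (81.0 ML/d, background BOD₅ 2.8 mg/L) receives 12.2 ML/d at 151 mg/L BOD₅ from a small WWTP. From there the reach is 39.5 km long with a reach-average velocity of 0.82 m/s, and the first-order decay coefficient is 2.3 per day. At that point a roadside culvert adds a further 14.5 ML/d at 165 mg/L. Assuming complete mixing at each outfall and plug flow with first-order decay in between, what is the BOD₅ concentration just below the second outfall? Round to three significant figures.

27.5 mg/L

Flow-weighted average: C = (81.00·2.800 + 12.20·151.0) / 93.20 = 2069/93.20 = 22.20 mg/L; combined flow 93.20 ML/d.
Travel time t = 39.5·1000 / 0.82 = 48170 s = 13.38 h.
First-order decay: C = 22.20·exp(−k·t) = 22.20·0.2774 = 6.158 mg/L.
Second outfall: C = (93.20·6.158 + 14.50·165.0)/107.7 = 27.54 mg/L.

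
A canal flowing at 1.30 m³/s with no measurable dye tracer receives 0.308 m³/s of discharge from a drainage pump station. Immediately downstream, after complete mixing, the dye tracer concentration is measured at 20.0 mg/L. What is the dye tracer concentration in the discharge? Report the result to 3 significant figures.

104 mg/L

Mass balance: 1.300·0 + 0.3080·Cₑ = 1.608·20.00
→ Cₑ = (1.608·20.00 − 1.300·0) / 0.3080 = 104.4 mg/L.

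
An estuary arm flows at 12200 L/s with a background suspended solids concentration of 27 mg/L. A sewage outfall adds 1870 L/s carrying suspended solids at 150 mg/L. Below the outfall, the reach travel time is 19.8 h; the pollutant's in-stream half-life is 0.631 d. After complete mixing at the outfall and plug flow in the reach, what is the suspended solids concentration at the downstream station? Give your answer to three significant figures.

After mixing, C = (12200·27.00 + 1870·150.0) / 14070 = 609900/14070 = 43.35 mg/L.
Half-life 0.631 d → k = ln 2 / 0.631 = 1.098 d⁻¹.
Applying C = C₀e^(−kt): 43.35 × 0.4040 = 17.51 mg/L.

17.5 mg/L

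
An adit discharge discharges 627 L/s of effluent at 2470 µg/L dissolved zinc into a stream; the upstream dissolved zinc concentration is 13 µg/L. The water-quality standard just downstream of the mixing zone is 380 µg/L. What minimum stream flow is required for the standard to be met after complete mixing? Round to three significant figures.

Set C_mix = 380: (Q·13.00 + 627.0·2470) / (Q + 627.0) = 380
→ Q = 627.0·(2470 − 380)/(380 − 13.00) = 3571 L/s.

3570 L/s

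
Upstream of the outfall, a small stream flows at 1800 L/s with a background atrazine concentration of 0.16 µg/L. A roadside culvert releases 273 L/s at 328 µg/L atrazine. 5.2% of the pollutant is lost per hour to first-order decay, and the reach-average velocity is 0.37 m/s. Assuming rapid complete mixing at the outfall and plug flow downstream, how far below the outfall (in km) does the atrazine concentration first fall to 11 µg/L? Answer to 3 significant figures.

34.2 km

After mixing, C = (1800·0.1600 + 273.0·328.0) / 2073 = 89830/2073 = 43.33 µg/L.
5.2%/h lost → k = −ln(1 − 0.052) = 0.05340 h⁻¹.
Set 43.33·exp(−k·t) = 11 → t = ln(43.33/11)/k = 92430 s = 25.67 h.
Distance = v·t = 0.37·92430 = 34200 m = 34.20 km.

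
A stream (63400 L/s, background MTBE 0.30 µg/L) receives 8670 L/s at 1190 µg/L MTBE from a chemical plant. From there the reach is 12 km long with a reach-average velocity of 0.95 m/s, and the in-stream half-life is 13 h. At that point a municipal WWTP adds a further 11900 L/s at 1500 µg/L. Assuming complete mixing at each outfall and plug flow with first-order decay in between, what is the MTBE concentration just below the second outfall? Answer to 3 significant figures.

315 µg/L

Flow-weighted average: C = (63400·0.3000 + 8670·1190) / 72070 = 10340000/72070 = 143.4 µg/L; combined flow 72070 L/s.
Travel time t = 12·1000 / 0.95 = 12630 s = 3.509 h.
Half-life 13 h → k = ln 2 / 13 = 0.05332 h⁻¹ = 1.280 d⁻¹.
Applying C = C₀e^(−kt): 143.4 × 0.8294 = 118.9 µg/L.
Second outfall: C = (72070·118.9 + 11900·1500)/83970 = 314.7 µg/L.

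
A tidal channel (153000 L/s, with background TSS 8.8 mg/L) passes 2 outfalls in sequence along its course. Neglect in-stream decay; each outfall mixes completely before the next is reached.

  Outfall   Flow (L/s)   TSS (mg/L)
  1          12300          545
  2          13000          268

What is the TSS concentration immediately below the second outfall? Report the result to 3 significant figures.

After outfall 1: Q = 153000 + 12300 = 165300 L/s; C = (153000·8.800 + 12300·545.0)/165300 = 48.70 mg/L.
After outfall 2: Q = 165300 + 13000 = 178300 L/s; C = (165300·48.70 + 13000·268.0)/178300 = 64.69 mg/L.

64.7 mg/L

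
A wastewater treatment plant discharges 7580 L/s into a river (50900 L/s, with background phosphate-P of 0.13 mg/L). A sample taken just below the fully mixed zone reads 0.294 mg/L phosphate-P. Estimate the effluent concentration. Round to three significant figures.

1.40 mg/L

Mass balance: 50900·0.1300 + 7580·Cₑ = 58480·0.2940
→ Cₑ = (58480·0.2940 − 50900·0.1300) / 7580 = 1.395 mg/L.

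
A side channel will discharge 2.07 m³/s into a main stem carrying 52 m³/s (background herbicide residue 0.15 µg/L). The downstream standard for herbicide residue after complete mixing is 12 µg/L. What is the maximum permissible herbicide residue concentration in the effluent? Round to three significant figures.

At the limit, (Qr·Cr + Qe·Cₑ)/(Qr + Qe) = 12:
Cₑ = (54.07·12 − 52.00·0.1500) / 2.070 = 309.7 µg/L.

310 µg/L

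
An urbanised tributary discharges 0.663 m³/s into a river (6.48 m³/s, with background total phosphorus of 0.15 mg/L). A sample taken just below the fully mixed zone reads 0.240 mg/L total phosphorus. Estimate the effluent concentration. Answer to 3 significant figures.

Mass balance: 6.480·0.1500 + 0.6630·Cₑ = 7.143·0.2400
→ Cₑ = (7.143·0.2400 − 6.480·0.1500) / 0.6630 = 1.120 mg/L.

1.12 mg/L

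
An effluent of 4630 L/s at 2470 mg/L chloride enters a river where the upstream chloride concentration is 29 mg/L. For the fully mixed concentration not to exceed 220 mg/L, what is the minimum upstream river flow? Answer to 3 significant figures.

Set C_mix = 220: (Q·29.00 + 4630·2470) / (Q + 4630) = 220
→ Q = 4630·(2470 − 220)/(220 − 29.00) = 54540 L/s.

54500 L/s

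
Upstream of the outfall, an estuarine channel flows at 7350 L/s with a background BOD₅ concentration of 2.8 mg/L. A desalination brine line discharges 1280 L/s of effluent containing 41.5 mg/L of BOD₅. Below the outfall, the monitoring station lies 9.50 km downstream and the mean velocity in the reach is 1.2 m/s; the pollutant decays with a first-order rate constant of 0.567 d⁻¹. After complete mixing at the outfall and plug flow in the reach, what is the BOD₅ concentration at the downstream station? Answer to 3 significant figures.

8.11 mg/L

Flow-weighted average: C = (7350·2.800 + 1280·41.50) / 8630 = 73700/8630 = 8.540 mg/L.
Travel time t = 9.50·1000 / 1.2 = 7917 s = 2.199 h.
After decay, C = 8.540 × e^(−kt) = 8.540 × 0.9494 = 8.108 mg/L.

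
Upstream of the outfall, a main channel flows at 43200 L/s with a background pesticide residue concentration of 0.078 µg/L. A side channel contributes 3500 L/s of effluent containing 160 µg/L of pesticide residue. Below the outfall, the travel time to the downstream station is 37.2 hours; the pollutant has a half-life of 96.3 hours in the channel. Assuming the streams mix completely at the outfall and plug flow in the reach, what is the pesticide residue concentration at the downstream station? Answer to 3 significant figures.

Flow-weighted average: C = (43200·0.07800 + 3500·160.0) / 46700 = 563400/46700 = 12.06 µg/L.
Half-life 96.3 h → k = ln 2 / 96.3 = 0.007198 h⁻¹ = 0.1727 d⁻¹.
Applying C = C₀e^(−kt): 12.06 × 0.7651 = 9.230 µg/L.

9.23 µg/L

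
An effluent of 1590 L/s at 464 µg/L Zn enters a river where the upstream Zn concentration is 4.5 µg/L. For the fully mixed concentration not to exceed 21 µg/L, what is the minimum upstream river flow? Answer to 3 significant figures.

Set C_mix = 21: (Q·4.500 + 1590·464.0) / (Q + 1590) = 21
→ Q = 1590·(464.0 − 21)/(21 − 4.500) = 42690 L/s.

42700 L/s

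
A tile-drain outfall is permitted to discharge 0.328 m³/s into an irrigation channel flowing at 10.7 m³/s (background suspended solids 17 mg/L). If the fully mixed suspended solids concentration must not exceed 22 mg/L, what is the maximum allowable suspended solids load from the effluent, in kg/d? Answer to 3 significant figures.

5250 kg/d

Mass balance at the limit: 10.70·17.00 + 0.3280·Cₑ = 11.03·22 → Cₑ = 185.1 mg/L.
Load = 0.3280 m³/s × 185.1 g/m³ × 86 400 s/d = 5246 kg/d.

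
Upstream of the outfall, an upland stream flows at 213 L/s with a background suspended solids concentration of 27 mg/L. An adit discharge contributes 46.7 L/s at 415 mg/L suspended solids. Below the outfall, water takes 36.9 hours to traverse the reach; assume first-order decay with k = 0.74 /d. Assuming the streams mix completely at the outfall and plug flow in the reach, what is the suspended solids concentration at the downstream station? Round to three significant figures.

Flow-weighted average: C = (213.0·27.00 + 46.70·415.0) / 259.7 = 25130/259.7 = 96.77 mg/L.
Applying C = C₀e^(−kt): 96.77 × 0.3205 = 31.02 mg/L.

31.0 mg/L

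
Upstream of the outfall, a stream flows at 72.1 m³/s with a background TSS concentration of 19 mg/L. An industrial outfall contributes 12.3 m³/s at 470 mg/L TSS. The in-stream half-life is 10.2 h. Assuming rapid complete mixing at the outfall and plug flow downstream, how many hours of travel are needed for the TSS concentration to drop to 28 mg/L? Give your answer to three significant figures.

16.3 h

Mixed concentration C = ΣQC/ΣQ = (72.10·19.00 + 12.30·470.0) / 84.40 = 7151/84.40 = 84.73 mg/L.
Half-life 10.2 h → k = ln 2 / 10.2 = 0.06796 h⁻¹ = 1.631 d⁻¹.
84.73·exp(−k·t) = 28 → t = ln(84.73/28)/k = 58660 s = 16.29 h.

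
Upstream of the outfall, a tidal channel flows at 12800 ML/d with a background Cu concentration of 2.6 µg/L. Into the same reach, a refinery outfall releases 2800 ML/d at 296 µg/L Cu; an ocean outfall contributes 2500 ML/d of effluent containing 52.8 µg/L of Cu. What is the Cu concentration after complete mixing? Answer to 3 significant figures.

After mixing, C = (12800·2.600 + 2800·296.0 + 2500·52.80) / 18100 = 994100/18100 = 54.92 µg/L.

54.9 µg/L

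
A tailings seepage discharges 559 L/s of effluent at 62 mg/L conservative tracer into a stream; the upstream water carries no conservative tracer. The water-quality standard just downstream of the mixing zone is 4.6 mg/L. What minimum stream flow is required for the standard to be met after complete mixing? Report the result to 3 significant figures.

6980 L/s

Set C_mix = 4.6: (Q·0 + 559.0·62.00) / (Q + 559.0) = 4.6
→ Q = 559.0·(62.00 − 4.6)/(4.6 − 0) = 6975 L/s.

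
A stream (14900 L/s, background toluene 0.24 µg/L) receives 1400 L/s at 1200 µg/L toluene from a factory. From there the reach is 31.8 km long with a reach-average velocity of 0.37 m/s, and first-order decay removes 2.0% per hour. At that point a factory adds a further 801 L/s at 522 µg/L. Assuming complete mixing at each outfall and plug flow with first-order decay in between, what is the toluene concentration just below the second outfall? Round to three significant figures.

Conservation of mass: C = (14900·0.2400 + 1400·1200) / 16300 = 1684000/16300 = 103.3 µg/L; combined flow 16300 L/s.
Travel time t = 31.8·1000 / 0.37 = 85950 s = 23.87 h.
2.0%/h lost → k = −ln(1 − 0.02) = 0.02020 h⁻¹.
After decay, C = 103.3 × e^(−kt) = 103.3 × 0.6174 = 63.76 µg/L.
Second outfall: C = (16300·63.76 + 801.0·522.0)/17100 = 85.23 µg/L.

85.2 µg/L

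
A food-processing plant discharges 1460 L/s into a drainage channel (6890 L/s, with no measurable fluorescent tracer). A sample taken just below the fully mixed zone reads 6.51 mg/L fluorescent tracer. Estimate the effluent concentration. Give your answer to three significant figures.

37.2 mg/L

Mass balance: 6890·0 + 1460·Cₑ = 8350·6.510
→ Cₑ = (8350·6.510 − 6890·0) / 1460 = 37.23 mg/L.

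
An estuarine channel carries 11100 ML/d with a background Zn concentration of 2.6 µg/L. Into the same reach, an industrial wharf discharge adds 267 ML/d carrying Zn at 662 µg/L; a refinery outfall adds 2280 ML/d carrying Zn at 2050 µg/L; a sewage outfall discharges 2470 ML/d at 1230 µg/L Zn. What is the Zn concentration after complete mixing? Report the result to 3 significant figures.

491 µg/L

Conservation of mass: C = (11100·2.600 + 267.0·662.0 + 2280·2050 + 2470·1230) / 16120 = 7918000/16120 = 491.3 µg/L.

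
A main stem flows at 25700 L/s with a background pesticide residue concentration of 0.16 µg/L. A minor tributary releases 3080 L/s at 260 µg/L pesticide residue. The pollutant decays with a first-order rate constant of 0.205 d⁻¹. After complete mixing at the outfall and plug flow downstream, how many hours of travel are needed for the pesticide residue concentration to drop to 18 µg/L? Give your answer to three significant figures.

51.6 h

After mixing, C = (25700·0.1600 + 3080·260.0) / 28780 = 804900/28780 = 27.97 µg/L.
27.97·exp(−k·t) = 18 → t = ln(27.97/18)/k = 185700 s = 51.59 h.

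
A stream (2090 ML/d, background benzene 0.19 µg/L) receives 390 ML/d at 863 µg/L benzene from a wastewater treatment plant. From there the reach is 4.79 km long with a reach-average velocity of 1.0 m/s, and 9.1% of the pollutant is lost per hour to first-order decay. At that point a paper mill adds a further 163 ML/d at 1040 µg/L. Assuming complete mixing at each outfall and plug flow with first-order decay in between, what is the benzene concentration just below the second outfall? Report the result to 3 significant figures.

Conservation of mass: C = (2090·0.1900 + 390.0·863.0) / 2480 = 337000/2480 = 135.9 µg/L; combined flow 2480 ML/d.
Travel time t = 4.79·1000 / 1.0 = 4790 s = 1.331 h.
9.1%/h lost → k = −ln(1 − 0.091) = 0.09541 h⁻¹.
After decay, C = 135.9 × e^(−kt) = 135.9 × 0.8808 = 119.7 µg/L.
Second outfall: C = (2480·119.7 + 163.0·1040)/2643 = 176.4 µg/L.

176 µg/L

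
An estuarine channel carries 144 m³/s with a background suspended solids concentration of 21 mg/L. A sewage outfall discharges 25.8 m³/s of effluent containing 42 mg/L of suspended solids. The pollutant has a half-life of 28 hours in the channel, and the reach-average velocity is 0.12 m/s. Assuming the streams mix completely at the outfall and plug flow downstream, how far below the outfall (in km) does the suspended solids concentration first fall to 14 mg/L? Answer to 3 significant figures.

Mass balance: C = (144.0·21.00 + 25.80·42.00) / 169.8 = 4108/169.8 = 24.19 mg/L.
Half-life 28 h → k = ln 2 / 28 = 0.02476 h⁻¹ = 0.5941 d⁻¹.
Set 24.19·exp(−k·t) = 14 → t = ln(24.19/14)/k = 79530 s = 22.09 h.
Distance = v·t = 0.12·79530 = 9544 m = 9.544 km.

9.54 km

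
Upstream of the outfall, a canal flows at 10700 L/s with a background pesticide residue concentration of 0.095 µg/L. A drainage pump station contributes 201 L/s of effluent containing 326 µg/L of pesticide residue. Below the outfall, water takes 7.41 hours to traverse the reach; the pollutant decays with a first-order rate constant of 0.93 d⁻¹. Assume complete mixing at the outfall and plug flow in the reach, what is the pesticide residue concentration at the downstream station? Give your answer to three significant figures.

4.58 µg/L

Mixed concentration C = ΣQC/ΣQ = (10700·0.09500 + 201.0·326.0) / 10900 = 66540/10900 = 6.104 µg/L.
First-order decay: C = 6.104·exp(−k·t) = 6.104·0.7504 = 4.581 µg/L.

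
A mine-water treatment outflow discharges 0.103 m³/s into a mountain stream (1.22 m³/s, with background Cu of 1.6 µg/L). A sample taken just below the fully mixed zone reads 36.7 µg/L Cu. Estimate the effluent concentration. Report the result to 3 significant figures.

Mass balance: 1.220·1.600 + 0.1030·Cₑ = 1.323·36.70
→ Cₑ = (1.323·36.70 − 1.220·1.600) / 0.1030 = 452.4 µg/L.

452 µg/L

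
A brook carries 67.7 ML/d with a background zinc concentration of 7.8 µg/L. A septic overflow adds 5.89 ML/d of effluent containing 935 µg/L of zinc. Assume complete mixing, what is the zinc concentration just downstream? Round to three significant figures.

82.0 µg/L

After mixing, C = (67.70·7.800 + 5.890·935.0) / 73.59 = 6035/73.59 = 82.01 µg/L.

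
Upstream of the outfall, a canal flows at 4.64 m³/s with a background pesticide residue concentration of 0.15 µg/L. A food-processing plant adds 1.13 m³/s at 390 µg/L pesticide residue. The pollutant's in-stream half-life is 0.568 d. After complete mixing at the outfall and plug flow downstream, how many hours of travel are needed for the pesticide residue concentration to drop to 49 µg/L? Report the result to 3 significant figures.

8.76 h

Conservation of mass: C = (4.640·0.1500 + 1.130·390.0) / 5.770 = 441.4/5.770 = 76.50 µg/L.
Half-life 0.568 d → k = ln 2 / 0.568 = 1.220 d⁻¹.
76.50·exp(−k·t) = 49 → t = ln(76.50/49)/k = 31540 s = 8.761 h.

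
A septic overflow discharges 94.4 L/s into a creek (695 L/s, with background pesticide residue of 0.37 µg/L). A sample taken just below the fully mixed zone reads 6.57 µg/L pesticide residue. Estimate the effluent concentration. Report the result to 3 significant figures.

52.2 µg/L

Mass balance: 695.0·0.3700 + 94.40·Cₑ = 789.4·6.570
→ Cₑ = (789.4·6.570 − 695.0·0.3700) / 94.40 = 52.22 µg/L.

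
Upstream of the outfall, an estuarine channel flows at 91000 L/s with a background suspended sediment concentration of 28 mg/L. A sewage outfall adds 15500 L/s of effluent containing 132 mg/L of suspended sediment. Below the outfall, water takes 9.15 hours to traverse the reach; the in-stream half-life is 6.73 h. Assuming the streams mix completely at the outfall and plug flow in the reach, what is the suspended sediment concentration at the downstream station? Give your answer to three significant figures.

16.8 mg/L

Flow-weighted average: C = (91000·28.00 + 15500·132.0) / 106500 = 4594000/106500 = 43.14 mg/L.
Half-life 6.73 h → k = ln 2 / 6.73 = 0.1030 h⁻¹ = 2.472 d⁻¹.
Decay over the reach: 43.14·exp(−kt) = 43.14·0.3897 = 16.81 mg/L.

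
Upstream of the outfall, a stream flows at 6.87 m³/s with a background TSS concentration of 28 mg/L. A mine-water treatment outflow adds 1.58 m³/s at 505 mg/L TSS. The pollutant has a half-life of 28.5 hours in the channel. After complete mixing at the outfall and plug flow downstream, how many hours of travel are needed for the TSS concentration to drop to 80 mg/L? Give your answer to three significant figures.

Mass balance: C = (6.870·28.00 + 1.580·505.0) / 8.450 = 990.3/8.450 = 117.2 mg/L.
Half-life 28.5 h → k = ln 2 / 28.5 = 0.02432 h⁻¹ = 0.5837 d⁻¹.
117.2·exp(−k·t) = 80 → t = ln(117.2/80)/k = 56510 s = 15.70 h.

15.7 h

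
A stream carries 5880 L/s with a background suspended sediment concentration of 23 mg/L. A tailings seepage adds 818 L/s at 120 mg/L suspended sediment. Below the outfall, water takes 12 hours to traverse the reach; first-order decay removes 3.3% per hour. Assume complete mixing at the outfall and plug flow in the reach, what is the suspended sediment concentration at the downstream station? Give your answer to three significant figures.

After mixing, C = (5880·23.00 + 818.0·120.0) / 6698 = 233400/6698 = 34.85 mg/L.
3.3%/h lost → k = −ln(1 − 0.033) = 0.03356 h⁻¹.
Applying C = C₀e^(−kt): 34.85 × 0.6685 = 23.30 mg/L.

23.3 mg/L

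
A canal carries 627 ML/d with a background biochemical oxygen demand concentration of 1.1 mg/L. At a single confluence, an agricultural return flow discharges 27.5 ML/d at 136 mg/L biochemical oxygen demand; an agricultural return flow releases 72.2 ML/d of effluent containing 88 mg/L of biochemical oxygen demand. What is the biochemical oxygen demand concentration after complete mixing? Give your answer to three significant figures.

Conservation of mass: C = (627.0·1.100 + 27.50·136.0 + 72.20·88.00) / 726.7 = 10780/726.7 = 14.84 mg/L.

14.8 mg/L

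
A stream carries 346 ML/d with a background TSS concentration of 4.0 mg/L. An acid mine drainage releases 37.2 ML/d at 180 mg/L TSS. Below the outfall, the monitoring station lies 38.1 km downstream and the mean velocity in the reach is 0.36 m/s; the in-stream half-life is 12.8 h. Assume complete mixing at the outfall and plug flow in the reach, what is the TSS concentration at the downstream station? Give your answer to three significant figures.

Mixed concentration C = ΣQC/ΣQ = (346.0·4.000 + 37.20·180.0) / 383.2 = 8080/383.2 = 21.09 mg/L.
Travel time t = 38.1·1000 / 0.36 = 105800 s = 29.40 h.
Half-life 12.8 h → k = ln 2 / 12.8 = 0.05415 h⁻¹ = 1.300 d⁻¹.
Applying C = C₀e^(−kt): 21.09 × 0.2035 = 4.291 mg/L.

4.29 mg/L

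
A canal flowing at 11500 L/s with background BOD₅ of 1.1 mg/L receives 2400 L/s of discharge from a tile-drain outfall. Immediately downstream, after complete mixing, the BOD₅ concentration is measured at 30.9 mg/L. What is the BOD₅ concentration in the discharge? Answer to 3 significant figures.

Mass balance: 11500·1.100 + 2400·Cₑ = 13900·30.90
→ Cₑ = (13900·30.90 − 11500·1.100) / 2400 = 173.7 mg/L.

174 mg/L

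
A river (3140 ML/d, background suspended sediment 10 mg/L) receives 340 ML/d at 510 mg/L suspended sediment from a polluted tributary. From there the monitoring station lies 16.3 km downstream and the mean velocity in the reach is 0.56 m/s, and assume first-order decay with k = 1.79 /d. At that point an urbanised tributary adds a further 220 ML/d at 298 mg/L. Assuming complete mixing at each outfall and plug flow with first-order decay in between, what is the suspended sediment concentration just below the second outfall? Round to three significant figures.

Mixed concentration C = ΣQC/ΣQ = (3140·10.00 + 340.0·510.0) / 3480 = 204800/3480 = 58.85 mg/L; combined flow 3480 ML/d.
Travel time t = 16.3·1000 / 0.56 = 29110 s = 8.085 h.
After decay, C = 58.85 × e^(−kt) = 58.85 × 0.5472 = 32.20 mg/L.
At the second outfall, C = (3480·32.20 + 220.0·298.0) / (3480 + 220.0) = 48.00 mg/L.

48.0 mg/L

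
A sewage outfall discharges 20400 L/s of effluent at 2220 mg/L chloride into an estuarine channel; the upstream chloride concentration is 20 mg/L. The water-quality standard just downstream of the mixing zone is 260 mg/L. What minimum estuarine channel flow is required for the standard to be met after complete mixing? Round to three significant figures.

Set C_mix = 260: (Q·20.00 + 20400·2220) / (Q + 20400) = 260
→ Q = 20400·(2220 − 260)/(260 − 20.00) = 166600 L/s.

167000 L/s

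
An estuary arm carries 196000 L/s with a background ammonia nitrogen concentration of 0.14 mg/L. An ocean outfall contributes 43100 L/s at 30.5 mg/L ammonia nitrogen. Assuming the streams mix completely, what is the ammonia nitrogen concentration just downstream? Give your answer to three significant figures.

5.61 mg/L

Mixed concentration C = ΣQC/ΣQ = (196000·0.1400 + 43100·30.50) / 239100 = 1342000/239100 = 5.613 mg/L.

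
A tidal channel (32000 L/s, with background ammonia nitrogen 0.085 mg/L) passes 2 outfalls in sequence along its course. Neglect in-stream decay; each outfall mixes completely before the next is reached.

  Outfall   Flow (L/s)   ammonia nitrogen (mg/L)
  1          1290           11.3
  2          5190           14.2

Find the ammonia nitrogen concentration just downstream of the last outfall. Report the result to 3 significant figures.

Outfall 1: combined Q = 33290 L/s; C = (32000·0.08500 + 1290·11.30)/33290 = 0.5196 mg/L.
Outfall 2: combined Q = 38480 L/s; C = (33290·0.5196 + 5190·14.20)/38480 = 2.365 mg/L.

2.36 mg/L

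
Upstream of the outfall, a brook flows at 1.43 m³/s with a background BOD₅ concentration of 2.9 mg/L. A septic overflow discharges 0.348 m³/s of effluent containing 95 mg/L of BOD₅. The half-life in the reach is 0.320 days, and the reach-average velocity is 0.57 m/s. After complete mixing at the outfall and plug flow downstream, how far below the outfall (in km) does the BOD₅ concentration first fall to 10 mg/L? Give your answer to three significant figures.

16.8 km

Mass balance: C = (1.430·2.900 + 0.3480·95.00) / 1.778 = 37.21/1.778 = 20.93 mg/L.
Half-life 0.320 d → k = ln 2 / 0.320 = 2.166 d⁻¹.
Set 20.93·exp(−k·t) = 10 → t = ln(20.93/10)/k = 29450 s = 8.182 h.
Distance = v·t = 0.57·29450 = 16790 m = 16.79 km.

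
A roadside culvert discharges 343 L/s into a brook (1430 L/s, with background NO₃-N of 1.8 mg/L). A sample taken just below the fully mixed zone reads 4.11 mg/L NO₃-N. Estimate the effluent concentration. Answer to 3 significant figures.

Mass balance: 1430·1.800 + 343.0·Cₑ = 1773·4.110
→ Cₑ = (1773·4.110 − 1430·1.800) / 343.0 = 13.74 mg/L.

13.7 mg/L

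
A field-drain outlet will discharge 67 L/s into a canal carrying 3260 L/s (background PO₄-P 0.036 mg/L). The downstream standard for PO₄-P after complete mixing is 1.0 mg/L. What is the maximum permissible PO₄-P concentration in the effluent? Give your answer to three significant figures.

At the limit, (Qr·Cr + Qe·Cₑ)/(Qr + Qe) = 1.0:
Cₑ = (3327·1.0 − 3260·0.03600) / 67.00 = 47.91 mg/L.

47.9 mg/L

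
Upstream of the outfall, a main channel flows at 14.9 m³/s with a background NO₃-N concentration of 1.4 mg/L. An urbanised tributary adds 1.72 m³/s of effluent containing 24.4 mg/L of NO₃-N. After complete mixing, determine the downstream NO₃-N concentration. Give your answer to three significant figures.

3.78 mg/L

After mixing, C = (14.90·1.400 + 1.720·24.40) / 16.62 = 62.83/16.62 = 3.780 mg/L.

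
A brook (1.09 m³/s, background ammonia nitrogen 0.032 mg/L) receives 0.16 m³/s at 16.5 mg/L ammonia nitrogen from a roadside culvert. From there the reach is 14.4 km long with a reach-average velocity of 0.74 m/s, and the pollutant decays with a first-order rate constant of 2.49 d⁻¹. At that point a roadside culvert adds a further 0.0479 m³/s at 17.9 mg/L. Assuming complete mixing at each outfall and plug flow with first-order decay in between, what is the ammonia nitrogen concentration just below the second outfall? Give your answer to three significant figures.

1.84 mg/L

Mixed concentration C = ΣQC/ΣQ = (1.090·0.03200 + 0.1600·16.50) / 1.250 = 2.675/1.250 = 2.140 mg/L; combined flow 1.250 m³/s.
Travel time t = 14.4·1000 / 0.74 = 19460 s = 5.405 h.
Decay over the reach: 2.140·exp(−kt) = 2.140·0.5707 = 1.221 mg/L.
Second outfall: C = (1.250·1.221 + 0.04790·17.90)/1.298 = 1.837 mg/L.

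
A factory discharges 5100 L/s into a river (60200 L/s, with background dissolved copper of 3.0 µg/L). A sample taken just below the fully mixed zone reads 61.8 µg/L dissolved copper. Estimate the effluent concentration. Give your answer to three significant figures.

Mass balance: 60200·3.000 + 5100·Cₑ = 65300·61.80
→ Cₑ = (65300·61.80 − 60200·3.000) / 5100 = 755.9 µg/L.

756 µg/L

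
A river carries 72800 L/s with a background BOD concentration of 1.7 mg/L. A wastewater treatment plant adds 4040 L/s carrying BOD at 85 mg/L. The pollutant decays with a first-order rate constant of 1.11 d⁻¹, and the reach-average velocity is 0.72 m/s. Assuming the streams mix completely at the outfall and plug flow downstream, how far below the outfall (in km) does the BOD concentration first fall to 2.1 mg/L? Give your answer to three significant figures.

After mixing, C = (72800·1.700 + 4040·85.00) / 76840 = 467200/76840 = 6.080 mg/L.
Set 6.080·exp(−k·t) = 2.1 → t = ln(6.080/2.1)/k = 82740 s = 22.98 h.
Distance = v·t = 0.72·82740 = 59570 m = 59.57 km.

59.6 km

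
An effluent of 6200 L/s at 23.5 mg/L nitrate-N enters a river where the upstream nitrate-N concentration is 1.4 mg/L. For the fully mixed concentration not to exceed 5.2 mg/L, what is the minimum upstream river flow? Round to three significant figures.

Set C_mix = 5.2: (Q·1.400 + 6200·23.50) / (Q + 6200) = 5.2
→ Q = 6200·(23.50 − 5.2)/(5.2 − 1.400) = 29860 L/s.

29900 L/s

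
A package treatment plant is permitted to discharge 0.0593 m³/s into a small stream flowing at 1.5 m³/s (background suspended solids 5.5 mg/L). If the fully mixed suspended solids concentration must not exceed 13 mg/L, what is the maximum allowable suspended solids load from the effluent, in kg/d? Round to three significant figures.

1040 kg/d

Mass balance at the limit: 1.500·5.500 + 0.05930·Cₑ = 1.559·13 → Cₑ = 202.7 mg/L.
Load = 0.05930 m³/s × 202.7 g/m³ × 86 400 s/d = 1039 kg/d.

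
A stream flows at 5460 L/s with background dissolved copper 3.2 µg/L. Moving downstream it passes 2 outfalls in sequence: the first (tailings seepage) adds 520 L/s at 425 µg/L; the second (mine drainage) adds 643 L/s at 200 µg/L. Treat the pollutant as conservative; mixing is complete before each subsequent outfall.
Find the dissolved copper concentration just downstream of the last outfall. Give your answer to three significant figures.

55.4 µg/L

Outfall 1: combined Q = 5980 L/s; C = (5460·3.200 + 520.0·425.0)/5980 = 39.88 µg/L.
Outfall 2: combined Q = 6623 L/s; C = (5980·39.88 + 643.0·200.0)/6623 = 55.42 µg/L.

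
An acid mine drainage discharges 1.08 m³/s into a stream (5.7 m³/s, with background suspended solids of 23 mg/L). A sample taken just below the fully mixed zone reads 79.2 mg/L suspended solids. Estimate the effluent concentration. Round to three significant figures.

376 mg/L

Mass balance: 5.700·23.00 + 1.080·Cₑ = 6.780·79.20
→ Cₑ = (6.780·79.20 − 5.700·23.00) / 1.080 = 375.8 mg/L.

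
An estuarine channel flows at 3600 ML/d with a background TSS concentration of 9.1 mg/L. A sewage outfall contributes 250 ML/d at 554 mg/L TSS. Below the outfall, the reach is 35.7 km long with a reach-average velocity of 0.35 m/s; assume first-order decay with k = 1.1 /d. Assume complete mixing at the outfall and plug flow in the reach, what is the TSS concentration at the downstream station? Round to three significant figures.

After mixing, C = (3600·9.100 + 250.0·554.0) / 3850 = 171300/3850 = 44.48 mg/L.
Travel time t = 35.7·1000 / 0.35 = 102000 s = 28.33 h.
Decay over the reach: 44.48·exp(−kt) = 44.48·0.2729 = 12.14 mg/L.

12.1 mg/L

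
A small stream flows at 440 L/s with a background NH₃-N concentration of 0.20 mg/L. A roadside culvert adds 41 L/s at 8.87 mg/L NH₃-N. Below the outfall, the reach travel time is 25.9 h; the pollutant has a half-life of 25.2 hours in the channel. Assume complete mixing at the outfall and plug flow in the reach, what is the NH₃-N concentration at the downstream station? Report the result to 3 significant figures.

0.461 mg/L

Flow-weighted average: C = (440.0·0.2000 + 41.00·8.870) / 481.0 = 451.7/481.0 = 0.9390 mg/L.
Half-life 25.2 h → k = ln 2 / 25.2 = 0.02751 h⁻¹ = 0.6601 d⁻¹.
Decay over the reach: 0.9390·exp(−kt) = 0.9390·0.4905 = 0.4606 mg/L.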